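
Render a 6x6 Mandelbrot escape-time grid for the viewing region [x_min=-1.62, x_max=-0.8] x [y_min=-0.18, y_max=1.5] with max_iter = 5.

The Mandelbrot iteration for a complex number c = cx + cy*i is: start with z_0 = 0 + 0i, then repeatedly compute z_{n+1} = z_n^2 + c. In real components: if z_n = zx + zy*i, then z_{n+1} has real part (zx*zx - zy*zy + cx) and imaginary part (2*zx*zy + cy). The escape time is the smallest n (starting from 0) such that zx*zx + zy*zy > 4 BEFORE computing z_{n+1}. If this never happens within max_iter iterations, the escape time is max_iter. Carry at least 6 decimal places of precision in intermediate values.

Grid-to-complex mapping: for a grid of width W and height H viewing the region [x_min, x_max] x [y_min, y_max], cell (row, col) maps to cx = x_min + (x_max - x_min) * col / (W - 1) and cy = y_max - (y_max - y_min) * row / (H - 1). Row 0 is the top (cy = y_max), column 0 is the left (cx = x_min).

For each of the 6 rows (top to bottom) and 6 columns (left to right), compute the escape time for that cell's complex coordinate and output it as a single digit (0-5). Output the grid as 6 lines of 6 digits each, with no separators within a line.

(row=0, col=0): c = -1.6200 + 1.5000i → escape time 1
(row=0, col=1): c = -1.4560 + 1.5000i → escape time 1
(row=0, col=2): c = -1.2920 + 1.5000i → escape time 2
(row=0, col=3): c = -1.1280 + 1.5000i → escape time 2
(row=0, col=4): c = -0.9640 + 1.5000i → escape time 2
(row=0, col=5): c = -0.8000 + 1.5000i → escape time 2
(row=1, col=0): c = -1.6200 + 1.1640i → escape time 2
(row=1, col=1): c = -1.4560 + 1.1640i → escape time 2
(row=1, col=2): c = -1.2920 + 1.1640i → escape time 2
(row=1, col=3): c = -1.1280 + 1.1640i → escape time 3
(row=1, col=4): c = -0.9640 + 1.1640i → escape time 3
(row=1, col=5): c = -0.8000 + 1.1640i → escape time 3
(row=2, col=0): c = -1.6200 + 0.8280i → escape time 3
(row=2, col=1): c = -1.4560 + 0.8280i → escape time 3
(row=2, col=2): c = -1.2920 + 0.8280i → escape time 3
(row=2, col=3): c = -1.1280 + 0.8280i → escape time 3
(row=2, col=4): c = -0.9640 + 0.8280i → escape time 3
(row=2, col=5): c = -0.8000 + 0.8280i → escape time 4
(row=3, col=0): c = -1.6200 + 0.4920i → escape time 3
(row=3, col=1): c = -1.4560 + 0.4920i → escape time 3
(row=3, col=2): c = -1.2920 + 0.4920i → escape time 4
(row=3, col=3): c = -1.1280 + 0.4920i → escape time 5
(row=3, col=4): c = -0.9640 + 0.4920i → escape time 5
(row=3, col=5): c = -0.8000 + 0.4920i → escape time 5
(row=4, col=0): c = -1.6200 + 0.1560i → escape time 5
(row=4, col=1): c = -1.4560 + 0.1560i → escape time 5
(row=4, col=2): c = -1.2920 + 0.1560i → escape time 5
(row=4, col=3): c = -1.1280 + 0.1560i → escape time 5
(row=4, col=4): c = -0.9640 + 0.1560i → escape time 5
(row=4, col=5): c = -0.8000 + 0.1560i → escape time 5
(row=5, col=0): c = -1.6200 + -0.1800i → escape time 5
(row=5, col=1): c = -1.4560 + -0.1800i → escape time 5
(row=5, col=2): c = -1.2920 + -0.1800i → escape time 5
(row=5, col=3): c = -1.1280 + -0.1800i → escape time 5
(row=5, col=4): c = -0.9640 + -0.1800i → escape time 5
(row=5, col=5): c = -0.8000 + -0.1800i → escape time 5

Answer: 112222
222333
333334
334555
555555
555555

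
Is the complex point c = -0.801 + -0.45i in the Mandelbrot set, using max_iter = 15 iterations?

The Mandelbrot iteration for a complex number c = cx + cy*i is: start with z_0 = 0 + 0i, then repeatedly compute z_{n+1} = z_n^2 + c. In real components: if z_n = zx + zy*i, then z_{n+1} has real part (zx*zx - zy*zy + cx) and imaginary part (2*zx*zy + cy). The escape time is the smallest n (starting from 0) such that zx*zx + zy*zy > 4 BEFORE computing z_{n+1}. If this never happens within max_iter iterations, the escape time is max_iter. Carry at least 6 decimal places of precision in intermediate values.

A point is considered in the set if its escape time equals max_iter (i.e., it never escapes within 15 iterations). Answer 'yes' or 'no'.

Answer: no

Derivation:
z_0 = 0 + 0i, c = -0.8010 + -0.4500i
Iter 1: z = -0.8010 + -0.4500i, |z|^2 = 0.8441
Iter 2: z = -0.3619 + 0.2709i, |z|^2 = 0.2044
Iter 3: z = -0.7434 + -0.6461i, |z|^2 = 0.9701
Iter 4: z = -0.6657 + 0.5106i, |z|^2 = 0.7039
Iter 5: z = -0.6185 + -1.1299i, |z|^2 = 1.6592
Iter 6: z = -1.6951 + 0.9477i, |z|^2 = 3.7713
Iter 7: z = 1.1742 + -3.6627i, |z|^2 = 14.7939
Escaped at iteration 7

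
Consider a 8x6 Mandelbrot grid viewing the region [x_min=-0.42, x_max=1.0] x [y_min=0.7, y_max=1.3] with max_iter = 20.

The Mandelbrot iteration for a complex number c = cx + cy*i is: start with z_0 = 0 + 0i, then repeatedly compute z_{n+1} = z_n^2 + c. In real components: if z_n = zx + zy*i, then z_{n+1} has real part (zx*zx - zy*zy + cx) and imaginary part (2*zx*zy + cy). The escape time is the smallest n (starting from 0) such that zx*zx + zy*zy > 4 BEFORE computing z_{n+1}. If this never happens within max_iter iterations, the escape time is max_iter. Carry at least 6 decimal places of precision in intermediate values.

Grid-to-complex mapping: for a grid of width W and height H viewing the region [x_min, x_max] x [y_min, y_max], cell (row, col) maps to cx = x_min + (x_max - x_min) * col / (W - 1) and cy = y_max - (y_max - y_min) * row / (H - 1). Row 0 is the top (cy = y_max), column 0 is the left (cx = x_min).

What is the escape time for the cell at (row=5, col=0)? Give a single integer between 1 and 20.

Answer: 8

Derivation:
z_0 = 0 + 0i, c = -0.4200 + 0.7000i
Iter 1: z = -0.4200 + 0.7000i, |z|^2 = 0.6664
Iter 2: z = -0.7336 + 0.1120i, |z|^2 = 0.5507
Iter 3: z = 0.1056 + 0.5357i, |z|^2 = 0.2981
Iter 4: z = -0.6958 + 0.8132i, |z|^2 = 1.1454
Iter 5: z = -0.5971 + -0.4316i, |z|^2 = 0.5428
Iter 6: z = -0.2497 + 1.2154i, |z|^2 = 1.5396
Iter 7: z = -1.8348 + 0.0930i, |z|^2 = 3.3752
Iter 8: z = 2.9380 + 0.3588i, |z|^2 = 8.7603
Escaped at iteration 8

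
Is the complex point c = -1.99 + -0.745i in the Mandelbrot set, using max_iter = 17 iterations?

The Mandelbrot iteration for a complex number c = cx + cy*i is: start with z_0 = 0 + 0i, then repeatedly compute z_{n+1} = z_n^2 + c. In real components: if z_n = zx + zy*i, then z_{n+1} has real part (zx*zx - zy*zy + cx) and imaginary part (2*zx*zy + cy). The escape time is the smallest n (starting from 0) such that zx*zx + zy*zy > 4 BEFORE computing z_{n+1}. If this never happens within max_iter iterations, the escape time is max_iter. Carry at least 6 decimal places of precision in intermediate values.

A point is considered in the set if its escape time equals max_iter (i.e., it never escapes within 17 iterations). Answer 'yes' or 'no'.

z_0 = 0 + 0i, c = -1.9900 + -0.7450i
Iter 1: z = -1.9900 + -0.7450i, |z|^2 = 4.5151
Escaped at iteration 1

Answer: no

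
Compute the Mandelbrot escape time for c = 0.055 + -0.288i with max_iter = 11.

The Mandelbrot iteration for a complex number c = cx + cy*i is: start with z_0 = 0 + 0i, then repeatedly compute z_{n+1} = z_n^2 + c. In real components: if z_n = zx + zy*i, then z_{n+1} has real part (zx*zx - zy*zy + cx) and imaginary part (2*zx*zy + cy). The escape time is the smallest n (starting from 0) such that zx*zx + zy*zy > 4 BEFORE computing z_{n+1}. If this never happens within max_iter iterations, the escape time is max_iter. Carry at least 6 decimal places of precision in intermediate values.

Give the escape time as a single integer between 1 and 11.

Answer: 11

Derivation:
z_0 = 0 + 0i, c = 0.0550 + -0.2880i
Iter 1: z = 0.0550 + -0.2880i, |z|^2 = 0.0860
Iter 2: z = -0.0249 + -0.3197i, |z|^2 = 0.1028
Iter 3: z = -0.0466 + -0.2721i, |z|^2 = 0.0762
Iter 4: z = -0.0169 + -0.2627i, |z|^2 = 0.0693
Iter 5: z = -0.0137 + -0.2791i, |z|^2 = 0.0781
Iter 6: z = -0.0227 + -0.2803i, |z|^2 = 0.0791
Iter 7: z = -0.0231 + -0.2753i, |z|^2 = 0.0763
Iter 8: z = -0.0202 + -0.2753i, |z|^2 = 0.0762
Iter 9: z = -0.0204 + -0.2769i, |z|^2 = 0.0771
Iter 10: z = -0.0212 + -0.2767i, |z|^2 = 0.0770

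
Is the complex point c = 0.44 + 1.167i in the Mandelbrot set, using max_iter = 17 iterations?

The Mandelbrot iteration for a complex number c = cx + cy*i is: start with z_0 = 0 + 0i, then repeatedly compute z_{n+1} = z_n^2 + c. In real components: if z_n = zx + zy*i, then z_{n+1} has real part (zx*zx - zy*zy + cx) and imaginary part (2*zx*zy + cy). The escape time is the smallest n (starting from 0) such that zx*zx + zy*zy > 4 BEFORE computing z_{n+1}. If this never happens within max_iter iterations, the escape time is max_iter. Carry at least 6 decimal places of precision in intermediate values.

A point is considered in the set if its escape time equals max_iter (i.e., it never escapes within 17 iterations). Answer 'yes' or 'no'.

z_0 = 0 + 0i, c = 0.4400 + 1.1670i
Iter 1: z = 0.4400 + 1.1670i, |z|^2 = 1.5555
Iter 2: z = -0.7283 + 2.1940i, |z|^2 = 5.3439
Escaped at iteration 2

Answer: no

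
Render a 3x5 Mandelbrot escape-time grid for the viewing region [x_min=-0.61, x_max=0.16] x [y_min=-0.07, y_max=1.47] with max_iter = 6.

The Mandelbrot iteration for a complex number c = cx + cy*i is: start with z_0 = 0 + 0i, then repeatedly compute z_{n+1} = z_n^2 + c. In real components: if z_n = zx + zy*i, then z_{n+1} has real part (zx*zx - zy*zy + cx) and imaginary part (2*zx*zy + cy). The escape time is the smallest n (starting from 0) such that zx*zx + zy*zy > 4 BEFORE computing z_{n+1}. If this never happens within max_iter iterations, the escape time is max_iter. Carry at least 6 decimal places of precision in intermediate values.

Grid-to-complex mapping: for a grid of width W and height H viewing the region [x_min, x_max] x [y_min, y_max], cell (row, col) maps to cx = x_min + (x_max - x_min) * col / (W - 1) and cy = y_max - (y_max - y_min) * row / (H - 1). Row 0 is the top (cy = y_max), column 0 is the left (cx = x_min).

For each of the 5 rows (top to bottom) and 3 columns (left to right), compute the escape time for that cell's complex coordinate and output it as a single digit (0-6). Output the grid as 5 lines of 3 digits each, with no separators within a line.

Answer: 222
364
666
666
666

Derivation:
(row=0, col=0): c = -0.6100 + 1.4700i → escape time 2
(row=0, col=1): c = -0.2250 + 1.4700i → escape time 2
(row=0, col=2): c = 0.1600 + 1.4700i → escape time 2
(row=1, col=0): c = -0.6100 + 1.0850i → escape time 3
(row=1, col=1): c = -0.2250 + 1.0850i → escape time 6
(row=1, col=2): c = 0.1600 + 1.0850i → escape time 4
(row=2, col=0): c = -0.6100 + 0.7000i → escape time 6
(row=2, col=1): c = -0.2250 + 0.7000i → escape time 6
(row=2, col=2): c = 0.1600 + 0.7000i → escape time 6
(row=3, col=0): c = -0.6100 + 0.3150i → escape time 6
(row=3, col=1): c = -0.2250 + 0.3150i → escape time 6
(row=3, col=2): c = 0.1600 + 0.3150i → escape time 6
(row=4, col=0): c = -0.6100 + -0.0700i → escape time 6
(row=4, col=1): c = -0.2250 + -0.0700i → escape time 6
(row=4, col=2): c = 0.1600 + -0.0700i → escape time 6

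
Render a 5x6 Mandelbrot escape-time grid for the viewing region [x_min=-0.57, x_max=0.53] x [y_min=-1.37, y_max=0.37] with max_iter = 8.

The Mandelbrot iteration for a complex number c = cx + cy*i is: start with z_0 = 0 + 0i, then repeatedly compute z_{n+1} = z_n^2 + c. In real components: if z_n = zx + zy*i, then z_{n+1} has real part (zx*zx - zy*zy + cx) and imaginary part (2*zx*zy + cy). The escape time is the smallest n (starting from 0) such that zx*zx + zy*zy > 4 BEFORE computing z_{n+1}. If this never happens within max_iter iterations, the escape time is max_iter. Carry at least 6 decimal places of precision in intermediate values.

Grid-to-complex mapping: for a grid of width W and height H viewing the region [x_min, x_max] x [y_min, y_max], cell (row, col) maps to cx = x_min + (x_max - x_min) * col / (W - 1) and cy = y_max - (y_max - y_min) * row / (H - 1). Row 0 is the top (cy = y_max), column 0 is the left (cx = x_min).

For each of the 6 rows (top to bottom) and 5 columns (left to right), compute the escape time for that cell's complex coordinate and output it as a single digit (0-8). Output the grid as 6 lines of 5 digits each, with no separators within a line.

(row=0, col=0): c = -0.5700 + 0.3700i → escape time 8
(row=0, col=1): c = -0.2950 + 0.3700i → escape time 8
(row=0, col=2): c = -0.0200 + 0.3700i → escape time 8
(row=0, col=3): c = 0.2550 + 0.3700i → escape time 8
(row=0, col=4): c = 0.5300 + 0.3700i → escape time 5
(row=1, col=0): c = -0.5700 + 0.0220i → escape time 8
(row=1, col=1): c = -0.2950 + 0.0220i → escape time 8
(row=1, col=2): c = -0.0200 + 0.0220i → escape time 8
(row=1, col=3): c = 0.2550 + 0.0220i → escape time 8
(row=1, col=4): c = 0.5300 + 0.0220i → escape time 5
(row=2, col=0): c = -0.5700 + -0.3260i → escape time 8
(row=2, col=1): c = -0.2950 + -0.3260i → escape time 8
(row=2, col=2): c = -0.0200 + -0.3260i → escape time 8
(row=2, col=3): c = 0.2550 + -0.3260i → escape time 8
(row=2, col=4): c = 0.5300 + -0.3260i → escape time 5
(row=3, col=0): c = -0.5700 + -0.6740i → escape time 8
(row=3, col=1): c = -0.2950 + -0.6740i → escape time 8
(row=3, col=2): c = -0.0200 + -0.6740i → escape time 8
(row=3, col=3): c = 0.2550 + -0.6740i → escape time 7
(row=3, col=4): c = 0.5300 + -0.6740i → escape time 3
(row=4, col=0): c = -0.5700 + -1.0220i → escape time 4
(row=4, col=1): c = -0.2950 + -1.0220i → escape time 5
(row=4, col=2): c = -0.0200 + -1.0220i → escape time 8
(row=4, col=3): c = 0.2550 + -1.0220i → escape time 3
(row=4, col=4): c = 0.5300 + -1.0220i → escape time 2
(row=5, col=0): c = -0.5700 + -1.3700i → escape time 2
(row=5, col=1): c = -0.2950 + -1.3700i → escape time 2
(row=5, col=2): c = -0.0200 + -1.3700i → escape time 2
(row=5, col=3): c = 0.2550 + -1.3700i → escape time 2
(row=5, col=4): c = 0.5300 + -1.3700i → escape time 2

Answer: 88885
88885
88885
88873
45832
22222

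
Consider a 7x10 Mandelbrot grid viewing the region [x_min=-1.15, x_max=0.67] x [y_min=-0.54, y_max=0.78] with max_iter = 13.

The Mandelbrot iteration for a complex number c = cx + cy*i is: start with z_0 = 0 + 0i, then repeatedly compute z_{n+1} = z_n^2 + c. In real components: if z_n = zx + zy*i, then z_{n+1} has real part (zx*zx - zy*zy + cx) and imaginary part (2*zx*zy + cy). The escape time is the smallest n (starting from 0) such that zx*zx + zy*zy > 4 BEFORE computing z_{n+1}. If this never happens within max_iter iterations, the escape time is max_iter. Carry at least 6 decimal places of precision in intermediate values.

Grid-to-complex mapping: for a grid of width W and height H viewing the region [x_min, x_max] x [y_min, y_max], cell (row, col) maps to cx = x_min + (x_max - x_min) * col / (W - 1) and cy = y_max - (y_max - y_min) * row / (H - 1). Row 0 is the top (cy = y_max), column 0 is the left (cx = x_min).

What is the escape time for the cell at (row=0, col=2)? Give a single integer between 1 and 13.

Answer: 5

Derivation:
z_0 = 0 + 0i, c = -0.5433 + 0.7800i
Iter 1: z = -0.5433 + 0.7800i, |z|^2 = 0.9036
Iter 2: z = -0.8565 + -0.0676i, |z|^2 = 0.7382
Iter 3: z = 0.1857 + 0.8958i, |z|^2 = 0.8370
Iter 4: z = -1.3113 + 1.1127i, |z|^2 = 2.9577
Iter 5: z = -0.0620 + -2.1383i, |z|^2 = 4.5762
Escaped at iteration 5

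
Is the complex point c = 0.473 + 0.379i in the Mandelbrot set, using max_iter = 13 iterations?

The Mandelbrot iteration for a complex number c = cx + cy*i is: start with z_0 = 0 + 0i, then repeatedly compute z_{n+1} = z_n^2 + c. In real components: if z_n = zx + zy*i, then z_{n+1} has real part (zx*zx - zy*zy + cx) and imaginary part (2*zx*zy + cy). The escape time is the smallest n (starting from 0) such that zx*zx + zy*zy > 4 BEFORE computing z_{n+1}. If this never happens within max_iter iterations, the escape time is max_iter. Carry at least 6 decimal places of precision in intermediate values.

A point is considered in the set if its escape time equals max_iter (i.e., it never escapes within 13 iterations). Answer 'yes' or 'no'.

Answer: no

Derivation:
z_0 = 0 + 0i, c = 0.4730 + 0.3790i
Iter 1: z = 0.4730 + 0.3790i, |z|^2 = 0.3674
Iter 2: z = 0.5531 + 0.7375i, |z|^2 = 0.8499
Iter 3: z = 0.2349 + 1.1948i, |z|^2 = 1.4828
Iter 4: z = -0.8994 + 0.9405i, |z|^2 = 1.6935
Iter 5: z = 0.3975 + -1.3128i, |z|^2 = 1.8814
Iter 6: z = -1.0924 + -0.6648i, |z|^2 = 1.6352
Iter 7: z = 1.2243 + 1.8314i, |z|^2 = 4.8527
Escaped at iteration 7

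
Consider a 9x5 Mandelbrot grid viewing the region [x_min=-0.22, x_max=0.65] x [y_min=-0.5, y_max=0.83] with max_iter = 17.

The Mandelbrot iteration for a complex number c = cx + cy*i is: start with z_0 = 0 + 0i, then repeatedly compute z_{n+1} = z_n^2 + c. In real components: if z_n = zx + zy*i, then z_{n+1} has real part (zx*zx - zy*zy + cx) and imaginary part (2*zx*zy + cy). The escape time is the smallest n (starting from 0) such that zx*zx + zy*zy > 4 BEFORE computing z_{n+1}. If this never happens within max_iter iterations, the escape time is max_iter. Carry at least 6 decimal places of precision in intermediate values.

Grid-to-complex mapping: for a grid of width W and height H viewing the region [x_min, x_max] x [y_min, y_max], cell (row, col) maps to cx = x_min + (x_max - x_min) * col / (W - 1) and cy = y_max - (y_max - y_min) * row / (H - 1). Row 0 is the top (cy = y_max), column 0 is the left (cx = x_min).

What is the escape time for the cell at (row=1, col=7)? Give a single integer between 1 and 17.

Answer: 4

Derivation:
z_0 = 0 + 0i, c = 0.5413 + 0.4975i
Iter 1: z = 0.5413 + 0.4975i, |z|^2 = 0.5405
Iter 2: z = 0.5867 + 1.0360i, |z|^2 = 1.4176
Iter 3: z = -0.1879 + 1.7132i, |z|^2 = 2.9703
Iter 4: z = -2.3584 + -0.1464i, |z|^2 = 5.5836
Escaped at iteration 4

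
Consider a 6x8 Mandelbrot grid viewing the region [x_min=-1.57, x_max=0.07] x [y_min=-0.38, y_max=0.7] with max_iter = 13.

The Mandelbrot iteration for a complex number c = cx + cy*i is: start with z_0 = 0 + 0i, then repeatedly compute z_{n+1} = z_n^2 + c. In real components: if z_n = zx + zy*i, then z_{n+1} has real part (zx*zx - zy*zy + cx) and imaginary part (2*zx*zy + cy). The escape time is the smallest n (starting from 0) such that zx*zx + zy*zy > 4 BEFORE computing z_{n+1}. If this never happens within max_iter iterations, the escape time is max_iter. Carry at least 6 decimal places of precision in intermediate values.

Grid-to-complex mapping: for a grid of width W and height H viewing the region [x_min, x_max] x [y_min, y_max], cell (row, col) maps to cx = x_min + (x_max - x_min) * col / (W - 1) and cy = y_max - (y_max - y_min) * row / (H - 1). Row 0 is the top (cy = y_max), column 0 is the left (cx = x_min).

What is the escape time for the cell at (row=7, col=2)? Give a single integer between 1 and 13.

Answer: 7

Derivation:
z_0 = 0 + 0i, c = -0.9140 + -0.3800i
Iter 1: z = -0.9140 + -0.3800i, |z|^2 = 0.9798
Iter 2: z = -0.2230 + 0.3146i, |z|^2 = 0.1487
Iter 3: z = -0.9633 + -0.5203i, |z|^2 = 1.1986
Iter 4: z = -0.2569 + 0.6224i, |z|^2 = 0.4534
Iter 5: z = -1.2355 + -0.6998i, |z|^2 = 2.0160
Iter 6: z = 0.1227 + 1.3490i, |z|^2 = 1.8350
Iter 7: z = -2.7189 + -0.0490i, |z|^2 = 7.3946
Escaped at iteration 7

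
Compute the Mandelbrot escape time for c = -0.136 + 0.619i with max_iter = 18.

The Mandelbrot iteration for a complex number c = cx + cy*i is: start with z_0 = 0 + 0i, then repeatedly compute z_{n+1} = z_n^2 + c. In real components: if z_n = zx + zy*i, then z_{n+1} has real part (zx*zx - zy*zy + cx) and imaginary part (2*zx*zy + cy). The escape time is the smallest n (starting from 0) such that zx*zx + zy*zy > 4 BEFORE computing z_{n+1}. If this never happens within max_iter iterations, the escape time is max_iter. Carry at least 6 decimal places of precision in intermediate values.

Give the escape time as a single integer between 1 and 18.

z_0 = 0 + 0i, c = -0.1360 + 0.6190i
Iter 1: z = -0.1360 + 0.6190i, |z|^2 = 0.4017
Iter 2: z = -0.5007 + 0.4506i, |z|^2 = 0.4537
Iter 3: z = -0.0884 + 0.1678i, |z|^2 = 0.0360
Iter 4: z = -0.1563 + 0.5893i, |z|^2 = 0.3718
Iter 5: z = -0.4589 + 0.4347i, |z|^2 = 0.3996
Iter 6: z = -0.1144 + 0.2200i, |z|^2 = 0.0615
Iter 7: z = -0.1713 + 0.5686i, |z|^2 = 0.3527
Iter 8: z = -0.4300 + 0.4242i, |z|^2 = 0.3648
Iter 9: z = -0.1310 + 0.2542i, |z|^2 = 0.0818
Iter 10: z = -0.1835 + 0.5524i, |z|^2 = 0.3388
Iter 11: z = -0.4075 + 0.4163i, |z|^2 = 0.3394
Iter 12: z = -0.1433 + 0.2797i, |z|^2 = 0.0988
Iter 13: z = -0.1937 + 0.5388i, |z|^2 = 0.3279
Iter 14: z = -0.3888 + 0.4102i, |z|^2 = 0.3195
Iter 15: z = -0.1531 + 0.3000i, |z|^2 = 0.1134
Iter 16: z = -0.2025 + 0.5271i, |z|^2 = 0.3189
Iter 17: z = -0.3729 + 0.4055i, |z|^2 = 0.3034

Answer: 18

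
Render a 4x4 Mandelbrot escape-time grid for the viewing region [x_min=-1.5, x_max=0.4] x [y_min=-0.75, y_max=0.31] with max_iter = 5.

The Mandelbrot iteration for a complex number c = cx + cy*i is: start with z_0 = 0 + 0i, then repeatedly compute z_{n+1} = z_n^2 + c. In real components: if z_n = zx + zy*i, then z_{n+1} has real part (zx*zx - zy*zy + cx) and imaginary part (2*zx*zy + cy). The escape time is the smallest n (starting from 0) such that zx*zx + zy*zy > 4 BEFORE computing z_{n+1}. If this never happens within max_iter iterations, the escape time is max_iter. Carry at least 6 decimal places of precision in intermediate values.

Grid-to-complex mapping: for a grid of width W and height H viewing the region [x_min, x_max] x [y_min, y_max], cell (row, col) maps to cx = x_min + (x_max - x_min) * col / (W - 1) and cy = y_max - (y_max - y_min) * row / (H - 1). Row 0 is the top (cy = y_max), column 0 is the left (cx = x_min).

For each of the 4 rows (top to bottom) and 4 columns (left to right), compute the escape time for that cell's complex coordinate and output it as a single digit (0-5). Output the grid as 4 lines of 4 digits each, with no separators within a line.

Answer: 5555
5555
4555
3454

Derivation:
(row=0, col=0): c = -1.5000 + 0.3100i → escape time 5
(row=0, col=1): c = -0.8667 + 0.3100i → escape time 5
(row=0, col=2): c = -0.2333 + 0.3100i → escape time 5
(row=0, col=3): c = 0.4000 + 0.3100i → escape time 5
(row=1, col=0): c = -1.5000 + -0.0433i → escape time 5
(row=1, col=1): c = -0.8667 + -0.0433i → escape time 5
(row=1, col=2): c = -0.2333 + -0.0433i → escape time 5
(row=1, col=3): c = 0.4000 + -0.0433i → escape time 5
(row=2, col=0): c = -1.5000 + -0.3967i → escape time 4
(row=2, col=1): c = -0.8667 + -0.3967i → escape time 5
(row=2, col=2): c = -0.2333 + -0.3967i → escape time 5
(row=2, col=3): c = 0.4000 + -0.3967i → escape time 5
(row=3, col=0): c = -1.5000 + -0.7500i → escape time 3
(row=3, col=1): c = -0.8667 + -0.7500i → escape time 4
(row=3, col=2): c = -0.2333 + -0.7500i → escape time 5
(row=3, col=3): c = 0.4000 + -0.7500i → escape time 4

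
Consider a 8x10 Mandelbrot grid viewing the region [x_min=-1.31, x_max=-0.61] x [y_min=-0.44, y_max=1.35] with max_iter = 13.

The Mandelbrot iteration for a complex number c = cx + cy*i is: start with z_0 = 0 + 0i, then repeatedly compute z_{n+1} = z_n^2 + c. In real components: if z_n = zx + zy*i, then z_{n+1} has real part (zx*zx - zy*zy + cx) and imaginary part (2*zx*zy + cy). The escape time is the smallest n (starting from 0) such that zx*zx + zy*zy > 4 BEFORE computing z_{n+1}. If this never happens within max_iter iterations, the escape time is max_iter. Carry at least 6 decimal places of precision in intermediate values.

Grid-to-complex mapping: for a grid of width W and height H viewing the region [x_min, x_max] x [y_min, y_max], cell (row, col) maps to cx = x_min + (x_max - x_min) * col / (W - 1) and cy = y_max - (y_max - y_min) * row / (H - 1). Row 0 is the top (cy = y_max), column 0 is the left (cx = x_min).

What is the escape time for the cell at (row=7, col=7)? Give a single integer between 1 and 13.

Answer: 13

Derivation:
z_0 = 0 + 0i, c = -0.6100 + -0.0422i
Iter 1: z = -0.6100 + -0.0422i, |z|^2 = 0.3739
Iter 2: z = -0.2397 + 0.0093i, |z|^2 = 0.0575
Iter 3: z = -0.5526 + -0.0467i, |z|^2 = 0.3076
Iter 4: z = -0.3068 + 0.0094i, |z|^2 = 0.0942
Iter 5: z = -0.5160 + -0.0480i, |z|^2 = 0.2685
Iter 6: z = -0.3461 + 0.0073i, |z|^2 = 0.1198
Iter 7: z = -0.4903 + -0.0473i, |z|^2 = 0.2426
Iter 8: z = -0.3718 + 0.0041i, |z|^2 = 0.1383
Iter 9: z = -0.4717 + -0.0453i, |z|^2 = 0.2246
Iter 10: z = -0.3895 + 0.0005i, |z|^2 = 0.1517
Iter 11: z = -0.4583 + -0.0426i, |z|^2 = 0.2118
Iter 12: z = -0.4018 + -0.0032i, |z|^2 = 0.1614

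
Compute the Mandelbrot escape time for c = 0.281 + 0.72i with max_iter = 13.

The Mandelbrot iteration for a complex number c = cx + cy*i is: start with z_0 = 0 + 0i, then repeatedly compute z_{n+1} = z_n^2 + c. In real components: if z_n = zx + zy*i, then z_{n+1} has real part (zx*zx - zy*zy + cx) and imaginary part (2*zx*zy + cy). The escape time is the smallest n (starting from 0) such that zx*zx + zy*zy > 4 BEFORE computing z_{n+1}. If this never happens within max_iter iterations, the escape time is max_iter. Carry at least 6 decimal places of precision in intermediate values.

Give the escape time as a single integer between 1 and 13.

Answer: 6

Derivation:
z_0 = 0 + 0i, c = 0.2810 + 0.7200i
Iter 1: z = 0.2810 + 0.7200i, |z|^2 = 0.5974
Iter 2: z = -0.1584 + 1.1246i, |z|^2 = 1.2899
Iter 3: z = -0.9587 + 0.3636i, |z|^2 = 1.0514
Iter 4: z = 1.0679 + 0.0228i, |z|^2 = 1.1409
Iter 5: z = 1.4209 + 0.7686i, |z|^2 = 2.6098
Iter 6: z = 1.7092 + 2.9043i, |z|^2 = 11.3563
Escaped at iteration 6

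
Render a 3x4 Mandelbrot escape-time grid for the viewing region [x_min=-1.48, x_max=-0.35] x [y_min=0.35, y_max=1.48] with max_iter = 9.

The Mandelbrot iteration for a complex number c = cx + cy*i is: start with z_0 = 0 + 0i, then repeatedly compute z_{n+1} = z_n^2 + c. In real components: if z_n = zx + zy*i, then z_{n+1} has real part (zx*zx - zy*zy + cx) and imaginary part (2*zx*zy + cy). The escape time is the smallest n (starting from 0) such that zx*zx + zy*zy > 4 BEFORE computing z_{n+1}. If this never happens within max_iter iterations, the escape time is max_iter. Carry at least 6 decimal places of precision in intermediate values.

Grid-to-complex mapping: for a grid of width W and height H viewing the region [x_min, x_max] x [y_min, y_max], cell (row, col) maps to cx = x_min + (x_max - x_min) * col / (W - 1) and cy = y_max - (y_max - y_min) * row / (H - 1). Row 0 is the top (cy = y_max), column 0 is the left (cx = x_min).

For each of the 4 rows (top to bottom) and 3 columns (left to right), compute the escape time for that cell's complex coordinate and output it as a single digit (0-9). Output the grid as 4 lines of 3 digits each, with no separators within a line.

(row=0, col=0): c = -1.4800 + 1.4800i → escape time 1
(row=0, col=1): c = -0.9150 + 1.4800i → escape time 2
(row=0, col=2): c = -0.3500 + 1.4800i → escape time 2
(row=1, col=0): c = -1.4800 + 1.1033i → escape time 2
(row=1, col=1): c = -0.9150 + 1.1033i → escape time 3
(row=1, col=2): c = -0.3500 + 1.1033i → escape time 4
(row=2, col=0): c = -1.4800 + 0.7267i → escape time 3
(row=2, col=1): c = -0.9150 + 0.7267i → escape time 4
(row=2, col=2): c = -0.3500 + 0.7267i → escape time 8
(row=3, col=0): c = -1.4800 + 0.3500i → escape time 4
(row=3, col=1): c = -0.9150 + 0.3500i → escape time 8
(row=3, col=2): c = -0.3500 + 0.3500i → escape time 9

Answer: 122
234
348
489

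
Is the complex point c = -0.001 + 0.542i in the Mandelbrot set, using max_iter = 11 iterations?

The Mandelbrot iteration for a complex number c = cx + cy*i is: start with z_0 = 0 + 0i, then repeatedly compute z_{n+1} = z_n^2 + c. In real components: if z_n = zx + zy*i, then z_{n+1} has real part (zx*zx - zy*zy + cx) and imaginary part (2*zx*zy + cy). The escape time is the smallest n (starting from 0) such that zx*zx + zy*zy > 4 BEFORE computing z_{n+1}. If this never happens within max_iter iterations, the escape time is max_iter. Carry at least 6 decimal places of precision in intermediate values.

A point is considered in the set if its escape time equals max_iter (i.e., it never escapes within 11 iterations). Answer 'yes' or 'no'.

Answer: yes

Derivation:
z_0 = 0 + 0i, c = -0.0010 + 0.5420i
Iter 1: z = -0.0010 + 0.5420i, |z|^2 = 0.2938
Iter 2: z = -0.2948 + 0.5409i, |z|^2 = 0.3795
Iter 3: z = -0.2067 + 0.2231i, |z|^2 = 0.0925
Iter 4: z = -0.0081 + 0.4498i, |z|^2 = 0.2024
Iter 5: z = -0.2032 + 0.5348i, |z|^2 = 0.3273
Iter 6: z = -0.2457 + 0.3247i, |z|^2 = 0.1658
Iter 7: z = -0.0460 + 0.3825i, |z|^2 = 0.1484
Iter 8: z = -0.1452 + 0.5068i, |z|^2 = 0.2779
Iter 9: z = -0.2367 + 0.3949i, |z|^2 = 0.2120
Iter 10: z = -0.1009 + 0.3550i, |z|^2 = 0.1362
Did not escape in 11 iterations → in set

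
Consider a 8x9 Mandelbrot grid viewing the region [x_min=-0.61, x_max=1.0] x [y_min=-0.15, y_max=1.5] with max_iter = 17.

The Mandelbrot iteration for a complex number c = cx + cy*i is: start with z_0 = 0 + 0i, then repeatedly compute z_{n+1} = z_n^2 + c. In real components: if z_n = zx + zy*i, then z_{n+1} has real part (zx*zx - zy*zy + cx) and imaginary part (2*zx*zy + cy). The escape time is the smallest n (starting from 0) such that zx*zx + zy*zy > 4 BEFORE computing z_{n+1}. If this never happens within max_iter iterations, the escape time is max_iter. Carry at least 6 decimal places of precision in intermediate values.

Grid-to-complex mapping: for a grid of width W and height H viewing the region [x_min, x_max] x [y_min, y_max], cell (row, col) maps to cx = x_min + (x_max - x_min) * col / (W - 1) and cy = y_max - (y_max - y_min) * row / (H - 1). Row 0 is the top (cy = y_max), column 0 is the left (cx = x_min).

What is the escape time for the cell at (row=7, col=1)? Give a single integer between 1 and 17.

Answer: 17

Derivation:
z_0 = 0 + 0i, c = -0.3800 + 0.0563i
Iter 1: z = -0.3800 + 0.0563i, |z|^2 = 0.1476
Iter 2: z = -0.2388 + 0.0135i, |z|^2 = 0.0572
Iter 3: z = -0.3232 + 0.0498i, |z|^2 = 0.1069
Iter 4: z = -0.2780 + 0.0241i, |z|^2 = 0.0779
Iter 5: z = -0.3033 + 0.0429i, |z|^2 = 0.0938
Iter 6: z = -0.2899 + 0.0302i, |z|^2 = 0.0849
Iter 7: z = -0.2969 + 0.0387i, |z|^2 = 0.0896
Iter 8: z = -0.2934 + 0.0333i, |z|^2 = 0.0872
Iter 9: z = -0.2951 + 0.0367i, |z|^2 = 0.0884
Iter 10: z = -0.2943 + 0.0346i, |z|^2 = 0.0878
Iter 11: z = -0.2946 + 0.0359i, |z|^2 = 0.0881
Iter 12: z = -0.2945 + 0.0351i, |z|^2 = 0.0880
Iter 13: z = -0.2945 + 0.0356i, |z|^2 = 0.0880
Iter 14: z = -0.2945 + 0.0353i, |z|^2 = 0.0880
Iter 15: z = -0.2945 + 0.0355i, |z|^2 = 0.0880
Iter 16: z = -0.2945 + 0.0354i, |z|^2 = 0.0880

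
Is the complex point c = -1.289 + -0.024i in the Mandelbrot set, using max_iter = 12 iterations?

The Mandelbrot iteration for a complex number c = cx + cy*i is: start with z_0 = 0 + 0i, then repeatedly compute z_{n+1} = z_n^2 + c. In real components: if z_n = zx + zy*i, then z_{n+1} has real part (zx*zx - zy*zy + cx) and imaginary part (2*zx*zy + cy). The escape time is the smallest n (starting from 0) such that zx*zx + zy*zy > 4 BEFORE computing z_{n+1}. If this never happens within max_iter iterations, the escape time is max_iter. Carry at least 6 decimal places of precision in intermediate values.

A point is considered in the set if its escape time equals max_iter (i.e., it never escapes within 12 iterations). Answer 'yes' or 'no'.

z_0 = 0 + 0i, c = -1.2890 + -0.0240i
Iter 1: z = -1.2890 + -0.0240i, |z|^2 = 1.6621
Iter 2: z = 0.3719 + 0.0379i, |z|^2 = 0.1398
Iter 3: z = -1.1521 + 0.0042i, |z|^2 = 1.3273
Iter 4: z = 0.0383 + -0.0336i, |z|^2 = 0.0026
Iter 5: z = -1.2887 + -0.0266i, |z|^2 = 1.6614
Iter 6: z = 0.3709 + 0.0445i, |z|^2 = 0.1396
Iter 7: z = -1.1534 + 0.0090i, |z|^2 = 1.3304
Iter 8: z = 0.0412 + -0.0448i, |z|^2 = 0.0037
Iter 9: z = -1.2893 + -0.0277i, |z|^2 = 1.6631
Iter 10: z = 0.3725 + 0.0474i, |z|^2 = 0.1410
Iter 11: z = -1.1525 + 0.0113i, |z|^2 = 1.3283
Did not escape in 12 iterations → in set

Answer: yes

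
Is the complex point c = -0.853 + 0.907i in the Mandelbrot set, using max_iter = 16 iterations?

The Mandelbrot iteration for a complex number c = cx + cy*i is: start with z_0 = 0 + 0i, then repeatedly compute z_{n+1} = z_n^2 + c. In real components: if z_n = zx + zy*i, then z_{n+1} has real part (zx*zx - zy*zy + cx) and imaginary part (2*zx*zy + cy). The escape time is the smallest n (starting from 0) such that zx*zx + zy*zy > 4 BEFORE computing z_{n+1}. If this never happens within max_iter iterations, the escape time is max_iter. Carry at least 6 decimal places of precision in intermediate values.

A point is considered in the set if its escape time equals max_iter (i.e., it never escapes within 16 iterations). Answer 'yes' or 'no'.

Answer: no

Derivation:
z_0 = 0 + 0i, c = -0.8530 + 0.9070i
Iter 1: z = -0.8530 + 0.9070i, |z|^2 = 1.5503
Iter 2: z = -0.9480 + -0.6403i, |z|^2 = 1.3088
Iter 3: z = -0.3643 + 2.1211i, |z|^2 = 4.6319
Escaped at iteration 3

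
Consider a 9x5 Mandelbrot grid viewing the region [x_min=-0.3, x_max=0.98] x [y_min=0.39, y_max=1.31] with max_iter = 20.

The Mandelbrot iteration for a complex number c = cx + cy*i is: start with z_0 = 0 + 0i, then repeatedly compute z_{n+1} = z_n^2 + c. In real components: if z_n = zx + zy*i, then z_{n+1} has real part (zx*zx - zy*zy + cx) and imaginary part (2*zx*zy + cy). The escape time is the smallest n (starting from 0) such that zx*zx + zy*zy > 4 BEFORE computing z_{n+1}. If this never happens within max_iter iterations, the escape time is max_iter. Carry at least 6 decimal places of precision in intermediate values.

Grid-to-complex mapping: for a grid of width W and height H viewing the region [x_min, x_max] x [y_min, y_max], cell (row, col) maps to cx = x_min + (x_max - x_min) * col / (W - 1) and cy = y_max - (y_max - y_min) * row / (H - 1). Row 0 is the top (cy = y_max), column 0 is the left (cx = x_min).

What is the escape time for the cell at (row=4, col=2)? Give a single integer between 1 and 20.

Answer: 20

Derivation:
z_0 = 0 + 0i, c = 0.0200 + 0.3900i
Iter 1: z = 0.0200 + 0.3900i, |z|^2 = 0.1525
Iter 2: z = -0.1317 + 0.4056i, |z|^2 = 0.1819
Iter 3: z = -0.1272 + 0.2832i, |z|^2 = 0.0964
Iter 4: z = -0.0440 + 0.3180i, |z|^2 = 0.1030
Iter 5: z = -0.0792 + 0.3620i, |z|^2 = 0.1373
Iter 6: z = -0.1048 + 0.3327i, |z|^2 = 0.1217
Iter 7: z = -0.0797 + 0.3203i, |z|^2 = 0.1089
Iter 8: z = -0.0762 + 0.3390i, |z|^2 = 0.1207
Iter 9: z = -0.0891 + 0.3383i, |z|^2 = 0.1224
Iter 10: z = -0.0865 + 0.3297i, |z|^2 = 0.1162
Iter 11: z = -0.0812 + 0.3329i, |z|^2 = 0.1174
Iter 12: z = -0.0842 + 0.3359i, |z|^2 = 0.1199
Iter 13: z = -0.0857 + 0.3334i, |z|^2 = 0.1185
Iter 14: z = -0.0838 + 0.3328i, |z|^2 = 0.1178
Iter 15: z = -0.0838 + 0.3342i, |z|^2 = 0.1187
Iter 16: z = -0.0847 + 0.3340i, |z|^2 = 0.1187
Iter 17: z = -0.0844 + 0.3334i, |z|^2 = 0.1183
Iter 18: z = -0.0841 + 0.3337i, |z|^2 = 0.1184
Iter 19: z = -0.0843 + 0.3339i, |z|^2 = 0.1186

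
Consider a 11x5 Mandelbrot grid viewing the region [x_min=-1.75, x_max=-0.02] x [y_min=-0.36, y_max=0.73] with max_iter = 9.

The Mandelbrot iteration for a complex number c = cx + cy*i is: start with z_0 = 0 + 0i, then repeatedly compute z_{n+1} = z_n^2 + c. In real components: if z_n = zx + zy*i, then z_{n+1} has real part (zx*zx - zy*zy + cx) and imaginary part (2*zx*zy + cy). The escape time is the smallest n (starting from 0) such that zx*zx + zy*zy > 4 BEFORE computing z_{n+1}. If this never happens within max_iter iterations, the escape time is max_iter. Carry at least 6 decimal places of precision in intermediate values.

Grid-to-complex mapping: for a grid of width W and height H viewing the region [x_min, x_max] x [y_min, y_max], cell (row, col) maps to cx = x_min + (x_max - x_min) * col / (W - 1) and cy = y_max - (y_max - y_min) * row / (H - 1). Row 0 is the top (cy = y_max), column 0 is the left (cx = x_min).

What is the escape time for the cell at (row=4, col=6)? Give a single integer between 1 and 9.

z_0 = 0 + 0i, c = -0.7120 + -0.3600i
Iter 1: z = -0.7120 + -0.3600i, |z|^2 = 0.6365
Iter 2: z = -0.3347 + 0.1526i, |z|^2 = 0.1353
Iter 3: z = -0.6233 + -0.4622i, |z|^2 = 0.6021
Iter 4: z = -0.5371 + 0.2161i, |z|^2 = 0.3352
Iter 5: z = -0.4703 + -0.5922i, |z|^2 = 0.5718
Iter 6: z = -0.8415 + 0.1969i, |z|^2 = 0.7470
Iter 7: z = -0.0426 + -0.6915i, |z|^2 = 0.4799
Iter 8: z = -1.1883 + -0.3011i, |z|^2 = 1.5027

Answer: 9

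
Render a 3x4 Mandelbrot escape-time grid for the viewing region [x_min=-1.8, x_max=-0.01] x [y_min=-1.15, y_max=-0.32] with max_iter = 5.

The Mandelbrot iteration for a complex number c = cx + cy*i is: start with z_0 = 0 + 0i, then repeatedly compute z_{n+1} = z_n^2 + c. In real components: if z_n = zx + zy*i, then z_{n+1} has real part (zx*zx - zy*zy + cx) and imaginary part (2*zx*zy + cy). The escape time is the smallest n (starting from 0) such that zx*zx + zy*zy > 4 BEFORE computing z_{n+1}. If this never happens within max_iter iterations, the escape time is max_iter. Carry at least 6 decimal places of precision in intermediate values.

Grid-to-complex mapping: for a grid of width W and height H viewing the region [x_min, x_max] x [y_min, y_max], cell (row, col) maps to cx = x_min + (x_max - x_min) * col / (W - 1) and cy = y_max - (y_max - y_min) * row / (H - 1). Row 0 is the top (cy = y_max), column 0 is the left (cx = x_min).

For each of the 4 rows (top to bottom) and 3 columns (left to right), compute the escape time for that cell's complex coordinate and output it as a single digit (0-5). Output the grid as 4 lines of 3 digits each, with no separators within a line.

Answer: 355
355
135
134

Derivation:
(row=0, col=0): c = -1.8000 + -0.3200i → escape time 3
(row=0, col=1): c = -0.9050 + -0.3200i → escape time 5
(row=0, col=2): c = -0.0100 + -0.3200i → escape time 5
(row=1, col=0): c = -1.8000 + -0.5967i → escape time 3
(row=1, col=1): c = -0.9050 + -0.5967i → escape time 5
(row=1, col=2): c = -0.0100 + -0.5967i → escape time 5
(row=2, col=0): c = -1.8000 + -0.8733i → escape time 1
(row=2, col=1): c = -0.9050 + -0.8733i → escape time 3
(row=2, col=2): c = -0.0100 + -0.8733i → escape time 5
(row=3, col=0): c = -1.8000 + -1.1500i → escape time 1
(row=3, col=1): c = -0.9050 + -1.1500i → escape time 3
(row=3, col=2): c = -0.0100 + -1.1500i → escape time 4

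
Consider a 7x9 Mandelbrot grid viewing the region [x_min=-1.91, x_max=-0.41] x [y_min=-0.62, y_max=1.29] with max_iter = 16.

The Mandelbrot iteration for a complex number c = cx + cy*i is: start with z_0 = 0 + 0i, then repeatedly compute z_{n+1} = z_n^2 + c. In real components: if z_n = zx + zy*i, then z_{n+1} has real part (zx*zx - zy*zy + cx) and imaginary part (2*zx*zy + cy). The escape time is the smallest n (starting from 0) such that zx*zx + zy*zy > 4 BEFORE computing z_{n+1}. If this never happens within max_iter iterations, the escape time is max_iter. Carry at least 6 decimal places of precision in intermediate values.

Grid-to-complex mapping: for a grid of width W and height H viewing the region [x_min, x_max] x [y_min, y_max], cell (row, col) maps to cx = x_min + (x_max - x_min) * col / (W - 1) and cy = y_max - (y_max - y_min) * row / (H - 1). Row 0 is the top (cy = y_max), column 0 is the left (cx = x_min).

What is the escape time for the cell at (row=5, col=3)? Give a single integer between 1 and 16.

Answer: 16

Derivation:
z_0 = 0 + 0i, c = -1.1600 + 0.0962i
Iter 1: z = -1.1600 + 0.0962i, |z|^2 = 1.3549
Iter 2: z = 0.1763 + -0.1270i, |z|^2 = 0.0472
Iter 3: z = -1.1450 + 0.0514i, |z|^2 = 1.3138
Iter 4: z = 0.1485 + -0.0216i, |z|^2 = 0.0225
Iter 5: z = -1.1384 + 0.0898i, |z|^2 = 1.3041
Iter 6: z = 0.1279 + -0.1083i, |z|^2 = 0.0281
Iter 7: z = -1.1554 + 0.0685i, |z|^2 = 1.3396
Iter 8: z = 0.1702 + -0.0621i, |z|^2 = 0.0328
Iter 9: z = -1.1349 + 0.0751i, |z|^2 = 1.2936
Iter 10: z = 0.1224 + -0.0742i, |z|^2 = 0.0205
Iter 11: z = -1.1505 + 0.0781i, |z|^2 = 1.3298
Iter 12: z = 0.1576 + -0.0834i, |z|^2 = 0.0318
Iter 13: z = -1.1421 + 0.0699i, |z|^2 = 1.3093
Iter 14: z = 0.1395 + -0.0635i, |z|^2 = 0.0235
Iter 15: z = -1.1446 + 0.0785i, |z|^2 = 1.3162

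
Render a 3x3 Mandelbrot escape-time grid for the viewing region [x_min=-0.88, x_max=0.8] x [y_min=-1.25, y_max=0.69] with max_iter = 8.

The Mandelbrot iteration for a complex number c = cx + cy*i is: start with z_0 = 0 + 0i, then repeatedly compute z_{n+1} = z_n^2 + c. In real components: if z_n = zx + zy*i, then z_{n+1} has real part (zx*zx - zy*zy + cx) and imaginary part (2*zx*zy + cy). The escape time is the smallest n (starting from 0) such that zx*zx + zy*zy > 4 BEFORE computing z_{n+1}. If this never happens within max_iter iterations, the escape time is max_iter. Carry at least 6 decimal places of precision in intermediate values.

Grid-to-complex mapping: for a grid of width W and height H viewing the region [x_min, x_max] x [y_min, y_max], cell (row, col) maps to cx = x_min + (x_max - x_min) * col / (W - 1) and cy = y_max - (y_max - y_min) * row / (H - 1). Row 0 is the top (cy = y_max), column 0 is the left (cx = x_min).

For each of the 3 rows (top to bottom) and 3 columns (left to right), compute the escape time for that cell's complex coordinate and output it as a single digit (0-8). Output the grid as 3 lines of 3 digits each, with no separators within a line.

Answer: 482
883
332

Derivation:
(row=0, col=0): c = -0.8800 + 0.6900i → escape time 4
(row=0, col=1): c = -0.0400 + 0.6900i → escape time 8
(row=0, col=2): c = 0.8000 + 0.6900i → escape time 2
(row=1, col=0): c = -0.8800 + -0.2800i → escape time 8
(row=1, col=1): c = -0.0400 + -0.2800i → escape time 8
(row=1, col=2): c = 0.8000 + -0.2800i → escape time 3
(row=2, col=0): c = -0.8800 + -1.2500i → escape time 3
(row=2, col=1): c = -0.0400 + -1.2500i → escape time 3
(row=2, col=2): c = 0.8000 + -1.2500i → escape time 2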